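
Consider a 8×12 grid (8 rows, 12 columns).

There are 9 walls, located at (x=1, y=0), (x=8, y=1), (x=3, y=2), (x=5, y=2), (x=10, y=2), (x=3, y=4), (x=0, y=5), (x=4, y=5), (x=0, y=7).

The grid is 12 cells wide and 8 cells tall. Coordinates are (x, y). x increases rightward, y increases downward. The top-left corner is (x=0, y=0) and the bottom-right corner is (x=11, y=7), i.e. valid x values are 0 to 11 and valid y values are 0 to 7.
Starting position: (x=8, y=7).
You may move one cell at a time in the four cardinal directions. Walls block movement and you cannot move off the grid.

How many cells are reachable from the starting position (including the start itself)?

Answer: Reachable cells: 87

Derivation:
BFS flood-fill from (x=8, y=7):
  Distance 0: (x=8, y=7)
  Distance 1: (x=8, y=6), (x=7, y=7), (x=9, y=7)
  Distance 2: (x=8, y=5), (x=7, y=6), (x=9, y=6), (x=6, y=7), (x=10, y=7)
  Distance 3: (x=8, y=4), (x=7, y=5), (x=9, y=5), (x=6, y=6), (x=10, y=6), (x=5, y=7), (x=11, y=7)
  Distance 4: (x=8, y=3), (x=7, y=4), (x=9, y=4), (x=6, y=5), (x=10, y=5), (x=5, y=6), (x=11, y=6), (x=4, y=7)
  Distance 5: (x=8, y=2), (x=7, y=3), (x=9, y=3), (x=6, y=4), (x=10, y=4), (x=5, y=5), (x=11, y=5), (x=4, y=6), (x=3, y=7)
  Distance 6: (x=7, y=2), (x=9, y=2), (x=6, y=3), (x=10, y=3), (x=5, y=4), (x=11, y=4), (x=3, y=6), (x=2, y=7)
  Distance 7: (x=7, y=1), (x=9, y=1), (x=6, y=2), (x=5, y=3), (x=11, y=3), (x=4, y=4), (x=3, y=5), (x=2, y=6), (x=1, y=7)
  Distance 8: (x=7, y=0), (x=9, y=0), (x=6, y=1), (x=10, y=1), (x=11, y=2), (x=4, y=3), (x=2, y=5), (x=1, y=6)
  Distance 9: (x=6, y=0), (x=8, y=0), (x=10, y=0), (x=5, y=1), (x=11, y=1), (x=4, y=2), (x=3, y=3), (x=2, y=4), (x=1, y=5), (x=0, y=6)
  Distance 10: (x=5, y=0), (x=11, y=0), (x=4, y=1), (x=2, y=3), (x=1, y=4)
  Distance 11: (x=4, y=0), (x=3, y=1), (x=2, y=2), (x=1, y=3), (x=0, y=4)
  Distance 12: (x=3, y=0), (x=2, y=1), (x=1, y=2), (x=0, y=3)
  Distance 13: (x=2, y=0), (x=1, y=1), (x=0, y=2)
  Distance 14: (x=0, y=1)
  Distance 15: (x=0, y=0)
Total reachable: 87 (grid has 87 open cells total)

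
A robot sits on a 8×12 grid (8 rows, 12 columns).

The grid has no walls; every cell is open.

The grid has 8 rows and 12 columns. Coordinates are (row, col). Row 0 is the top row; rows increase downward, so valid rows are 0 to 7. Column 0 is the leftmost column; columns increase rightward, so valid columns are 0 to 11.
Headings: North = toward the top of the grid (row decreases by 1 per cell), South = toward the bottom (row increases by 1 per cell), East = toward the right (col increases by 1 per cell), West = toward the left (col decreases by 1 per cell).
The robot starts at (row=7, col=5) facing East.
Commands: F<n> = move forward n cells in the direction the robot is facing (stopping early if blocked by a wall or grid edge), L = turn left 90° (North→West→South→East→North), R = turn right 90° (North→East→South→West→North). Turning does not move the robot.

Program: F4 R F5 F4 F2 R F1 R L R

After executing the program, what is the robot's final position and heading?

Answer: Final position: (row=7, col=8), facing North

Derivation:
Start: (row=7, col=5), facing East
  F4: move forward 4, now at (row=7, col=9)
  R: turn right, now facing South
  F5: move forward 0/5 (blocked), now at (row=7, col=9)
  F4: move forward 0/4 (blocked), now at (row=7, col=9)
  F2: move forward 0/2 (blocked), now at (row=7, col=9)
  R: turn right, now facing West
  F1: move forward 1, now at (row=7, col=8)
  R: turn right, now facing North
  L: turn left, now facing West
  R: turn right, now facing North
Final: (row=7, col=8), facing North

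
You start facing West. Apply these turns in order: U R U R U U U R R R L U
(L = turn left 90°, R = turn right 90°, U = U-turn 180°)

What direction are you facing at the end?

Start: West
  U (U-turn (180°)) -> East
  R (right (90° clockwise)) -> South
  U (U-turn (180°)) -> North
  R (right (90° clockwise)) -> East
  U (U-turn (180°)) -> West
  U (U-turn (180°)) -> East
  U (U-turn (180°)) -> West
  R (right (90° clockwise)) -> North
  R (right (90° clockwise)) -> East
  R (right (90° clockwise)) -> South
  L (left (90° counter-clockwise)) -> East
  U (U-turn (180°)) -> West
Final: West

Answer: Final heading: West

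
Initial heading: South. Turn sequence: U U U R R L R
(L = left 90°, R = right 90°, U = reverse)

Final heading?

Start: South
  U (U-turn (180°)) -> North
  U (U-turn (180°)) -> South
  U (U-turn (180°)) -> North
  R (right (90° clockwise)) -> East
  R (right (90° clockwise)) -> South
  L (left (90° counter-clockwise)) -> East
  R (right (90° clockwise)) -> South
Final: South

Answer: Final heading: South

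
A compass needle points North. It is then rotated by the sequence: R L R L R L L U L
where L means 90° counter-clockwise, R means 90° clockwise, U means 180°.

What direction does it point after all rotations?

Start: North
  R (right (90° clockwise)) -> East
  L (left (90° counter-clockwise)) -> North
  R (right (90° clockwise)) -> East
  L (left (90° counter-clockwise)) -> North
  R (right (90° clockwise)) -> East
  L (left (90° counter-clockwise)) -> North
  L (left (90° counter-clockwise)) -> West
  U (U-turn (180°)) -> East
  L (left (90° counter-clockwise)) -> North
Final: North

Answer: Final heading: North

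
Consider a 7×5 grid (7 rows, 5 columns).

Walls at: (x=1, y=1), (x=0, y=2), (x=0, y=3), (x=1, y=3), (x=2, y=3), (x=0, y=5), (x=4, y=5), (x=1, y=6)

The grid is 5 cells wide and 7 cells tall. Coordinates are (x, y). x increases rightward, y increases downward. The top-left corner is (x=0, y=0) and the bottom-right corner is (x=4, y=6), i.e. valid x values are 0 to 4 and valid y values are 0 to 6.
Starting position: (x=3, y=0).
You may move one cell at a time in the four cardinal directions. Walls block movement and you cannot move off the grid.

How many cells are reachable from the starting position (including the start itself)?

BFS flood-fill from (x=3, y=0):
  Distance 0: (x=3, y=0)
  Distance 1: (x=2, y=0), (x=4, y=0), (x=3, y=1)
  Distance 2: (x=1, y=0), (x=2, y=1), (x=4, y=1), (x=3, y=2)
  Distance 3: (x=0, y=0), (x=2, y=2), (x=4, y=2), (x=3, y=3)
  Distance 4: (x=0, y=1), (x=1, y=2), (x=4, y=3), (x=3, y=4)
  Distance 5: (x=2, y=4), (x=4, y=4), (x=3, y=5)
  Distance 6: (x=1, y=4), (x=2, y=5), (x=3, y=6)
  Distance 7: (x=0, y=4), (x=1, y=5), (x=2, y=6), (x=4, y=6)
Total reachable: 26 (grid has 27 open cells total)

Answer: Reachable cells: 26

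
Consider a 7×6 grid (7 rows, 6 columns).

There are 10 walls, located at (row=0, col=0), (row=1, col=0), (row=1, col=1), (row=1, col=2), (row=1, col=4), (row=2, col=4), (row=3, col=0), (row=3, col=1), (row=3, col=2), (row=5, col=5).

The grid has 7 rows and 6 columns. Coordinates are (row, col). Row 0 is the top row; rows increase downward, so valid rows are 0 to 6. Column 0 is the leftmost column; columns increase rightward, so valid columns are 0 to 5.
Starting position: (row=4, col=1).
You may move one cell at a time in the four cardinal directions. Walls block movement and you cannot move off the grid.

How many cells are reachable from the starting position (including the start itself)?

BFS flood-fill from (row=4, col=1):
  Distance 0: (row=4, col=1)
  Distance 1: (row=4, col=0), (row=4, col=2), (row=5, col=1)
  Distance 2: (row=4, col=3), (row=5, col=0), (row=5, col=2), (row=6, col=1)
  Distance 3: (row=3, col=3), (row=4, col=4), (row=5, col=3), (row=6, col=0), (row=6, col=2)
  Distance 4: (row=2, col=3), (row=3, col=4), (row=4, col=5), (row=5, col=4), (row=6, col=3)
  Distance 5: (row=1, col=3), (row=2, col=2), (row=3, col=5), (row=6, col=4)
  Distance 6: (row=0, col=3), (row=2, col=1), (row=2, col=5), (row=6, col=5)
  Distance 7: (row=0, col=2), (row=0, col=4), (row=1, col=5), (row=2, col=0)
  Distance 8: (row=0, col=1), (row=0, col=5)
Total reachable: 32 (grid has 32 open cells total)

Answer: Reachable cells: 32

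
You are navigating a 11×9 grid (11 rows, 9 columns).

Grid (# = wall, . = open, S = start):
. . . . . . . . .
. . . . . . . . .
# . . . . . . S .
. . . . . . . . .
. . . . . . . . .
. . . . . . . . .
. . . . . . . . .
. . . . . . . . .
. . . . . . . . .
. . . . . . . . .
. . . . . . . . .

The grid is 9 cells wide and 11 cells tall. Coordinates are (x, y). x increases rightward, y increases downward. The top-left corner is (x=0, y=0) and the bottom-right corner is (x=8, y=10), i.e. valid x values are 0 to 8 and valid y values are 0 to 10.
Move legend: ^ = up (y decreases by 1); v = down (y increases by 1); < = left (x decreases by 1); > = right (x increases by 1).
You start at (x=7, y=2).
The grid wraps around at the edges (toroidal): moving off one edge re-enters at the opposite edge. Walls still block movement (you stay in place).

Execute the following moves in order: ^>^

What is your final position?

Answer: Final position: (x=8, y=0)

Derivation:
Start: (x=7, y=2)
  ^ (up): (x=7, y=2) -> (x=7, y=1)
  > (right): (x=7, y=1) -> (x=8, y=1)
  ^ (up): (x=8, y=1) -> (x=8, y=0)
Final: (x=8, y=0)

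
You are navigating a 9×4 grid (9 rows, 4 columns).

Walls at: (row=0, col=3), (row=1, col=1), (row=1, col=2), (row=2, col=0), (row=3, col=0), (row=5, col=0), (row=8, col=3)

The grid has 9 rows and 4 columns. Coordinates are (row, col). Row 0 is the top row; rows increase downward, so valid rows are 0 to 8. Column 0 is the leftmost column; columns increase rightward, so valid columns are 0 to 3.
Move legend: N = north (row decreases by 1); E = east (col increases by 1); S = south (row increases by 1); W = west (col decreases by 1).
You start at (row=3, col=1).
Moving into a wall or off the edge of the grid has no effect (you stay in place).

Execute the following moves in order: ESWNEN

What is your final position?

Start: (row=3, col=1)
  E (east): (row=3, col=1) -> (row=3, col=2)
  S (south): (row=3, col=2) -> (row=4, col=2)
  W (west): (row=4, col=2) -> (row=4, col=1)
  N (north): (row=4, col=1) -> (row=3, col=1)
  E (east): (row=3, col=1) -> (row=3, col=2)
  N (north): (row=3, col=2) -> (row=2, col=2)
Final: (row=2, col=2)

Answer: Final position: (row=2, col=2)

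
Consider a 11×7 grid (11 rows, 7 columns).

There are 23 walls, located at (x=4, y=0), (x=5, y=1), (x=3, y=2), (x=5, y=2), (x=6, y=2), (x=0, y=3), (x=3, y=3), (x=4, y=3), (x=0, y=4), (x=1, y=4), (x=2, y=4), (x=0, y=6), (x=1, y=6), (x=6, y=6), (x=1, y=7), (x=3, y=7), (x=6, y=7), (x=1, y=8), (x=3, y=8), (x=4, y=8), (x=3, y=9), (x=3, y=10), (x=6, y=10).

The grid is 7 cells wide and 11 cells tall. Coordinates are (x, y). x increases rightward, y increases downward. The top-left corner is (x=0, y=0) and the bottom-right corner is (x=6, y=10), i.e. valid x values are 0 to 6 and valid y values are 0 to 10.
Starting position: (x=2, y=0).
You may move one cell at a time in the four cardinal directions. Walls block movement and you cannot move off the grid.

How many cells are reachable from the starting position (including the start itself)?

BFS flood-fill from (x=2, y=0):
  Distance 0: (x=2, y=0)
  Distance 1: (x=1, y=0), (x=3, y=0), (x=2, y=1)
  Distance 2: (x=0, y=0), (x=1, y=1), (x=3, y=1), (x=2, y=2)
  Distance 3: (x=0, y=1), (x=4, y=1), (x=1, y=2), (x=2, y=3)
  Distance 4: (x=0, y=2), (x=4, y=2), (x=1, y=3)
Total reachable: 15 (grid has 54 open cells total)

Answer: Reachable cells: 15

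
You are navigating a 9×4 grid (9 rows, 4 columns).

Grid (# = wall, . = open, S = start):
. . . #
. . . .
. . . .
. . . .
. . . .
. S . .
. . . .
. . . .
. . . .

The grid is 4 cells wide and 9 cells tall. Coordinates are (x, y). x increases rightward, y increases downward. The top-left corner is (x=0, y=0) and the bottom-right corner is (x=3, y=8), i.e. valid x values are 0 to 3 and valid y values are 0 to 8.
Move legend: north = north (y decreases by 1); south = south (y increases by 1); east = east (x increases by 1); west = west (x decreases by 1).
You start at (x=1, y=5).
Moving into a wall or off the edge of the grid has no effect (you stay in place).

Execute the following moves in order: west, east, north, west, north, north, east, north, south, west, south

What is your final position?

Answer: Final position: (x=0, y=3)

Derivation:
Start: (x=1, y=5)
  west (west): (x=1, y=5) -> (x=0, y=5)
  east (east): (x=0, y=5) -> (x=1, y=5)
  north (north): (x=1, y=5) -> (x=1, y=4)
  west (west): (x=1, y=4) -> (x=0, y=4)
  north (north): (x=0, y=4) -> (x=0, y=3)
  north (north): (x=0, y=3) -> (x=0, y=2)
  east (east): (x=0, y=2) -> (x=1, y=2)
  north (north): (x=1, y=2) -> (x=1, y=1)
  south (south): (x=1, y=1) -> (x=1, y=2)
  west (west): (x=1, y=2) -> (x=0, y=2)
  south (south): (x=0, y=2) -> (x=0, y=3)
Final: (x=0, y=3)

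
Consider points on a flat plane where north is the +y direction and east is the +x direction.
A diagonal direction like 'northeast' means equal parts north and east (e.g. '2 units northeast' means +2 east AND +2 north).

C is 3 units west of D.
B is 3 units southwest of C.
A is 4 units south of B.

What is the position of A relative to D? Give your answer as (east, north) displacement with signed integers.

Answer: A is at (east=-6, north=-7) relative to D.

Derivation:
Place D at the origin (east=0, north=0).
  C is 3 units west of D: delta (east=-3, north=+0); C at (east=-3, north=0).
  B is 3 units southwest of C: delta (east=-3, north=-3); B at (east=-6, north=-3).
  A is 4 units south of B: delta (east=+0, north=-4); A at (east=-6, north=-7).
Therefore A relative to D: (east=-6, north=-7).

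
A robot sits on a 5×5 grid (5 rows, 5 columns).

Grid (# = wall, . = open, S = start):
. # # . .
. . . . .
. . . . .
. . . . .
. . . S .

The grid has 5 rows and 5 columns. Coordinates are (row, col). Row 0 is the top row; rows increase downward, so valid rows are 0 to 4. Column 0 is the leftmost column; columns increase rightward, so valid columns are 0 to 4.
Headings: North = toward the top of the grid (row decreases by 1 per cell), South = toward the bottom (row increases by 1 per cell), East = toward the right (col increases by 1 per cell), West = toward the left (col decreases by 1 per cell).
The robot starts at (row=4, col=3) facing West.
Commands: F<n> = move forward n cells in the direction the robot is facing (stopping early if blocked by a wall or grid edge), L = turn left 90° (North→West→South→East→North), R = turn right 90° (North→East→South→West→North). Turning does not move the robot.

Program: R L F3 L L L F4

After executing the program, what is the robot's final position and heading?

Start: (row=4, col=3), facing West
  R: turn right, now facing North
  L: turn left, now facing West
  F3: move forward 3, now at (row=4, col=0)
  L: turn left, now facing South
  L: turn left, now facing East
  L: turn left, now facing North
  F4: move forward 4, now at (row=0, col=0)
Final: (row=0, col=0), facing North

Answer: Final position: (row=0, col=0), facing North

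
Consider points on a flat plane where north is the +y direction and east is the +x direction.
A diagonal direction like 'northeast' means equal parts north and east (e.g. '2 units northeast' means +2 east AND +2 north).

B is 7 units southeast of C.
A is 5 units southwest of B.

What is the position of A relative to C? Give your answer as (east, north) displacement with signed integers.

Answer: A is at (east=2, north=-12) relative to C.

Derivation:
Place C at the origin (east=0, north=0).
  B is 7 units southeast of C: delta (east=+7, north=-7); B at (east=7, north=-7).
  A is 5 units southwest of B: delta (east=-5, north=-5); A at (east=2, north=-12).
Therefore A relative to C: (east=2, north=-12).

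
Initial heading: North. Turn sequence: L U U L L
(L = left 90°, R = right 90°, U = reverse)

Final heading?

Start: North
  L (left (90° counter-clockwise)) -> West
  U (U-turn (180°)) -> East
  U (U-turn (180°)) -> West
  L (left (90° counter-clockwise)) -> South
  L (left (90° counter-clockwise)) -> East
Final: East

Answer: Final heading: East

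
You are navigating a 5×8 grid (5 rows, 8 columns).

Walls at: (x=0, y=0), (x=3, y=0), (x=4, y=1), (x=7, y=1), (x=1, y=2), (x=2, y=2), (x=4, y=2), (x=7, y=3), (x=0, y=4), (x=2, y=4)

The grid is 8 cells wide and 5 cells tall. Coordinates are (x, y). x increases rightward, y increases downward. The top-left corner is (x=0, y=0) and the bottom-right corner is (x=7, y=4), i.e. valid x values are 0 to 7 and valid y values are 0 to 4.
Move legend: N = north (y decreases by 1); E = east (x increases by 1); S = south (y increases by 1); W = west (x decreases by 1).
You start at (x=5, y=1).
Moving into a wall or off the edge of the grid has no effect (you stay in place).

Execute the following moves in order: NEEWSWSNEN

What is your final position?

Answer: Final position: (x=6, y=0)

Derivation:
Start: (x=5, y=1)
  N (north): (x=5, y=1) -> (x=5, y=0)
  E (east): (x=5, y=0) -> (x=6, y=0)
  E (east): (x=6, y=0) -> (x=7, y=0)
  W (west): (x=7, y=0) -> (x=6, y=0)
  S (south): (x=6, y=0) -> (x=6, y=1)
  W (west): (x=6, y=1) -> (x=5, y=1)
  S (south): (x=5, y=1) -> (x=5, y=2)
  N (north): (x=5, y=2) -> (x=5, y=1)
  E (east): (x=5, y=1) -> (x=6, y=1)
  N (north): (x=6, y=1) -> (x=6, y=0)
Final: (x=6, y=0)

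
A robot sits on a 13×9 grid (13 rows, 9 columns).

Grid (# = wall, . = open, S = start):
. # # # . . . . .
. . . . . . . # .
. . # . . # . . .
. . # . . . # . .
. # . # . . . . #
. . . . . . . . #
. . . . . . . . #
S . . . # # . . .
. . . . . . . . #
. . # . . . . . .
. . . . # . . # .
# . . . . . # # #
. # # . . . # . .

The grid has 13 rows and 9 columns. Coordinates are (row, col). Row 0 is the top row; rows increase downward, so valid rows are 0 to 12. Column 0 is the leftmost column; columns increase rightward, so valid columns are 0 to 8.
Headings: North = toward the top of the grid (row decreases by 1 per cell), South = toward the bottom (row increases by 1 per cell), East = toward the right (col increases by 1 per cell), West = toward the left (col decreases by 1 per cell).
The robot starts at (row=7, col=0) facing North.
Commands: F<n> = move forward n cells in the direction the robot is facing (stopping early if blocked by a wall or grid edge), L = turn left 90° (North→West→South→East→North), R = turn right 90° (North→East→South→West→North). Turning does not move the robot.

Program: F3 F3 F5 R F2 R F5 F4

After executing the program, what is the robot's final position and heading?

Answer: Final position: (row=9, col=0), facing South

Derivation:
Start: (row=7, col=0), facing North
  F3: move forward 3, now at (row=4, col=0)
  F3: move forward 3, now at (row=1, col=0)
  F5: move forward 1/5 (blocked), now at (row=0, col=0)
  R: turn right, now facing East
  F2: move forward 0/2 (blocked), now at (row=0, col=0)
  R: turn right, now facing South
  F5: move forward 5, now at (row=5, col=0)
  F4: move forward 4, now at (row=9, col=0)
Final: (row=9, col=0), facing South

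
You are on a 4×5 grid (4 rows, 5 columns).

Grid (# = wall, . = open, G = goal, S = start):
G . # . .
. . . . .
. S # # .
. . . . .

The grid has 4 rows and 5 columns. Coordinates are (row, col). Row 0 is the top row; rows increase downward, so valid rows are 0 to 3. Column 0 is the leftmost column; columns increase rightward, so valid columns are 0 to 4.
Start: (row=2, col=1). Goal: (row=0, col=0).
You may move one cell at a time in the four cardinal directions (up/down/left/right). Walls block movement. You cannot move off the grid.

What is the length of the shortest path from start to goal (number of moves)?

Answer: Shortest path length: 3

Derivation:
BFS from (row=2, col=1) until reaching (row=0, col=0):
  Distance 0: (row=2, col=1)
  Distance 1: (row=1, col=1), (row=2, col=0), (row=3, col=1)
  Distance 2: (row=0, col=1), (row=1, col=0), (row=1, col=2), (row=3, col=0), (row=3, col=2)
  Distance 3: (row=0, col=0), (row=1, col=3), (row=3, col=3)  <- goal reached here
One shortest path (3 moves): (row=2, col=1) -> (row=2, col=0) -> (row=1, col=0) -> (row=0, col=0)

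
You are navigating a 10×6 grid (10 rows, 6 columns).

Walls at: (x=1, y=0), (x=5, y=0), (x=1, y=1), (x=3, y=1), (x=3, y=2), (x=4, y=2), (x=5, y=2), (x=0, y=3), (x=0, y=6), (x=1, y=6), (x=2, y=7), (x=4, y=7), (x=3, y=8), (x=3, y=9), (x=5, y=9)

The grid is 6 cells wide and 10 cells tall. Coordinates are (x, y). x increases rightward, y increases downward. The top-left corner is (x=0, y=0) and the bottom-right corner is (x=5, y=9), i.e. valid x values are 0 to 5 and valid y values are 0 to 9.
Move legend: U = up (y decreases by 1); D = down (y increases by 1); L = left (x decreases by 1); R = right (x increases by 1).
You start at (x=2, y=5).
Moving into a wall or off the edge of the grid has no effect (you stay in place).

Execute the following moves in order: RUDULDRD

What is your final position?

Answer: Final position: (x=3, y=6)

Derivation:
Start: (x=2, y=5)
  R (right): (x=2, y=5) -> (x=3, y=5)
  U (up): (x=3, y=5) -> (x=3, y=4)
  D (down): (x=3, y=4) -> (x=3, y=5)
  U (up): (x=3, y=5) -> (x=3, y=4)
  L (left): (x=3, y=4) -> (x=2, y=4)
  D (down): (x=2, y=4) -> (x=2, y=5)
  R (right): (x=2, y=5) -> (x=3, y=5)
  D (down): (x=3, y=5) -> (x=3, y=6)
Final: (x=3, y=6)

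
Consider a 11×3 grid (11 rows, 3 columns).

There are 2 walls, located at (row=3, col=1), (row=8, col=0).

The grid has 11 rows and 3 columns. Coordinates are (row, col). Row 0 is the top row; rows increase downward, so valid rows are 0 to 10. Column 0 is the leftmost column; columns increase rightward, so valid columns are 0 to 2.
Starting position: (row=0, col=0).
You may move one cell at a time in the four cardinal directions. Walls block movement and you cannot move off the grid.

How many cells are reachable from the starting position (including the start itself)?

BFS flood-fill from (row=0, col=0):
  Distance 0: (row=0, col=0)
  Distance 1: (row=0, col=1), (row=1, col=0)
  Distance 2: (row=0, col=2), (row=1, col=1), (row=2, col=0)
  Distance 3: (row=1, col=2), (row=2, col=1), (row=3, col=0)
  Distance 4: (row=2, col=2), (row=4, col=0)
  Distance 5: (row=3, col=2), (row=4, col=1), (row=5, col=0)
  Distance 6: (row=4, col=2), (row=5, col=1), (row=6, col=0)
  Distance 7: (row=5, col=2), (row=6, col=1), (row=7, col=0)
  Distance 8: (row=6, col=2), (row=7, col=1)
  Distance 9: (row=7, col=2), (row=8, col=1)
  Distance 10: (row=8, col=2), (row=9, col=1)
  Distance 11: (row=9, col=0), (row=9, col=2), (row=10, col=1)
  Distance 12: (row=10, col=0), (row=10, col=2)
Total reachable: 31 (grid has 31 open cells total)

Answer: Reachable cells: 31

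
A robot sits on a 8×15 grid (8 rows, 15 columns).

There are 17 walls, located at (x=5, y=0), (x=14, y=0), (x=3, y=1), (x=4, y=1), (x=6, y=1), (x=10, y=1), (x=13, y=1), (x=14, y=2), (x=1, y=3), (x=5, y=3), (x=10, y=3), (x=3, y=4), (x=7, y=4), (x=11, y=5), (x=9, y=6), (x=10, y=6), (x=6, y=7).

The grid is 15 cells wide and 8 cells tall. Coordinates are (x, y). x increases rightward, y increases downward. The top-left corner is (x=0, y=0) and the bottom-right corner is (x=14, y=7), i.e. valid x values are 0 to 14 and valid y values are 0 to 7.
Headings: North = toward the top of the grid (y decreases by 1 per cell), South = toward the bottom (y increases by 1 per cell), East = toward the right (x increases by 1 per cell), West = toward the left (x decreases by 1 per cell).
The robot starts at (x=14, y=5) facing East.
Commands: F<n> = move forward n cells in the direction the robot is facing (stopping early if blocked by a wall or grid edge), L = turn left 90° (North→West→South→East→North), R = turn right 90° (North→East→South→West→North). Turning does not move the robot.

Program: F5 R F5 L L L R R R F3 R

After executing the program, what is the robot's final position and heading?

Start: (x=14, y=5), facing East
  F5: move forward 0/5 (blocked), now at (x=14, y=5)
  R: turn right, now facing South
  F5: move forward 2/5 (blocked), now at (x=14, y=7)
  L: turn left, now facing East
  L: turn left, now facing North
  L: turn left, now facing West
  R: turn right, now facing North
  R: turn right, now facing East
  R: turn right, now facing South
  F3: move forward 0/3 (blocked), now at (x=14, y=7)
  R: turn right, now facing West
Final: (x=14, y=7), facing West

Answer: Final position: (x=14, y=7), facing West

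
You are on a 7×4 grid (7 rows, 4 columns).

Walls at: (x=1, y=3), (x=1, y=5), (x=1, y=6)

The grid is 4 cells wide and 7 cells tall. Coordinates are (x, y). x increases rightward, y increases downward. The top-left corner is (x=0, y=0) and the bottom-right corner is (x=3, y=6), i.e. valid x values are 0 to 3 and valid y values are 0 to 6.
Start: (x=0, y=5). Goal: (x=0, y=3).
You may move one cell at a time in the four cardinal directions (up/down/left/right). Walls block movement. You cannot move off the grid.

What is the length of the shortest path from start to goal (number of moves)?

BFS from (x=0, y=5) until reaching (x=0, y=3):
  Distance 0: (x=0, y=5)
  Distance 1: (x=0, y=4), (x=0, y=6)
  Distance 2: (x=0, y=3), (x=1, y=4)  <- goal reached here
One shortest path (2 moves): (x=0, y=5) -> (x=0, y=4) -> (x=0, y=3)

Answer: Shortest path length: 2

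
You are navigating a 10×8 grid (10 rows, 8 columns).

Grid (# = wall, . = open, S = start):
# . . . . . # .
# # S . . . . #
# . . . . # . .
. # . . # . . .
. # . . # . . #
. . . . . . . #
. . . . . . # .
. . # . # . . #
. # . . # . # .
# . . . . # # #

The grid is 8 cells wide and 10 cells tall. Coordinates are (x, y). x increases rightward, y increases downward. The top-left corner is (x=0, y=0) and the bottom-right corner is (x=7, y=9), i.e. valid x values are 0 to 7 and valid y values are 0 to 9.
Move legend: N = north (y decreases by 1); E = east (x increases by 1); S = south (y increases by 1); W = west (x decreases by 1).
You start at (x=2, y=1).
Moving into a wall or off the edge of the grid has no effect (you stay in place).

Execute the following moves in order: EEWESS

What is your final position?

Answer: Final position: (x=4, y=2)

Derivation:
Start: (x=2, y=1)
  E (east): (x=2, y=1) -> (x=3, y=1)
  E (east): (x=3, y=1) -> (x=4, y=1)
  W (west): (x=4, y=1) -> (x=3, y=1)
  E (east): (x=3, y=1) -> (x=4, y=1)
  S (south): (x=4, y=1) -> (x=4, y=2)
  S (south): blocked, stay at (x=4, y=2)
Final: (x=4, y=2)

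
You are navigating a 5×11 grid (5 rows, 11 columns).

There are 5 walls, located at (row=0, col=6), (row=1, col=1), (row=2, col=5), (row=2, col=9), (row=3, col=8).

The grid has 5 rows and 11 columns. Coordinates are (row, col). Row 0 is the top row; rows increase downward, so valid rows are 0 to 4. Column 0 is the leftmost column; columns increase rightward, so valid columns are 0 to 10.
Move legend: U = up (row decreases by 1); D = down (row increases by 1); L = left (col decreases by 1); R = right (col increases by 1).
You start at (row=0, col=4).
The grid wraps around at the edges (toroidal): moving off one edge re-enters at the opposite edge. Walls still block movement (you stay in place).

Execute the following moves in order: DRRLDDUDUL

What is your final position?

Start: (row=0, col=4)
  D (down): (row=0, col=4) -> (row=1, col=4)
  R (right): (row=1, col=4) -> (row=1, col=5)
  R (right): (row=1, col=5) -> (row=1, col=6)
  L (left): (row=1, col=6) -> (row=1, col=5)
  D (down): blocked, stay at (row=1, col=5)
  D (down): blocked, stay at (row=1, col=5)
  U (up): (row=1, col=5) -> (row=0, col=5)
  D (down): (row=0, col=5) -> (row=1, col=5)
  U (up): (row=1, col=5) -> (row=0, col=5)
  L (left): (row=0, col=5) -> (row=0, col=4)
Final: (row=0, col=4)

Answer: Final position: (row=0, col=4)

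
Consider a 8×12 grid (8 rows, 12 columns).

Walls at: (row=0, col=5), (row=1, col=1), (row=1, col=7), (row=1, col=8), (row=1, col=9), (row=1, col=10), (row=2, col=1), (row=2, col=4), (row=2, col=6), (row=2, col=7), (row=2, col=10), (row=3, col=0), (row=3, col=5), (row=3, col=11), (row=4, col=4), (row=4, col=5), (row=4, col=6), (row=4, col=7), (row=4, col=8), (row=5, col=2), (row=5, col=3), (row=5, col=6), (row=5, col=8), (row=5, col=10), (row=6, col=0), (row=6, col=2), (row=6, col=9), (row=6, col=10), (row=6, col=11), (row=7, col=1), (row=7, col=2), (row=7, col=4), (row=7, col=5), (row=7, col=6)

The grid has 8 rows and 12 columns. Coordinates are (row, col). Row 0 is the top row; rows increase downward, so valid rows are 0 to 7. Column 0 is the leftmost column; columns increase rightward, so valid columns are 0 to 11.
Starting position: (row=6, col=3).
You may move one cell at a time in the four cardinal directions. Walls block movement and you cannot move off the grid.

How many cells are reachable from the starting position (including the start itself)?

Answer: Reachable cells: 15

Derivation:
BFS flood-fill from (row=6, col=3):
  Distance 0: (row=6, col=3)
  Distance 1: (row=6, col=4), (row=7, col=3)
  Distance 2: (row=5, col=4), (row=6, col=5)
  Distance 3: (row=5, col=5), (row=6, col=6)
  Distance 4: (row=6, col=7)
  Distance 5: (row=5, col=7), (row=6, col=8), (row=7, col=7)
  Distance 6: (row=7, col=8)
  Distance 7: (row=7, col=9)
  Distance 8: (row=7, col=10)
  Distance 9: (row=7, col=11)
Total reachable: 15 (grid has 62 open cells total)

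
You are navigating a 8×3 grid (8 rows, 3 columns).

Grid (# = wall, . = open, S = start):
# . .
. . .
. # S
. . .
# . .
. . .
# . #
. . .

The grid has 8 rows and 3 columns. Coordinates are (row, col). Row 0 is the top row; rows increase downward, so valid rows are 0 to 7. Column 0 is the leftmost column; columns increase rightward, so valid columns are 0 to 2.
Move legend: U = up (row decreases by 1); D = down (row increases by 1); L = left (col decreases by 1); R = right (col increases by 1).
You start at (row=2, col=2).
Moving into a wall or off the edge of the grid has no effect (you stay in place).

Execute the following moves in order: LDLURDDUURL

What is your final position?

Start: (row=2, col=2)
  L (left): blocked, stay at (row=2, col=2)
  D (down): (row=2, col=2) -> (row=3, col=2)
  L (left): (row=3, col=2) -> (row=3, col=1)
  U (up): blocked, stay at (row=3, col=1)
  R (right): (row=3, col=1) -> (row=3, col=2)
  D (down): (row=3, col=2) -> (row=4, col=2)
  D (down): (row=4, col=2) -> (row=5, col=2)
  U (up): (row=5, col=2) -> (row=4, col=2)
  U (up): (row=4, col=2) -> (row=3, col=2)
  R (right): blocked, stay at (row=3, col=2)
  L (left): (row=3, col=2) -> (row=3, col=1)
Final: (row=3, col=1)

Answer: Final position: (row=3, col=1)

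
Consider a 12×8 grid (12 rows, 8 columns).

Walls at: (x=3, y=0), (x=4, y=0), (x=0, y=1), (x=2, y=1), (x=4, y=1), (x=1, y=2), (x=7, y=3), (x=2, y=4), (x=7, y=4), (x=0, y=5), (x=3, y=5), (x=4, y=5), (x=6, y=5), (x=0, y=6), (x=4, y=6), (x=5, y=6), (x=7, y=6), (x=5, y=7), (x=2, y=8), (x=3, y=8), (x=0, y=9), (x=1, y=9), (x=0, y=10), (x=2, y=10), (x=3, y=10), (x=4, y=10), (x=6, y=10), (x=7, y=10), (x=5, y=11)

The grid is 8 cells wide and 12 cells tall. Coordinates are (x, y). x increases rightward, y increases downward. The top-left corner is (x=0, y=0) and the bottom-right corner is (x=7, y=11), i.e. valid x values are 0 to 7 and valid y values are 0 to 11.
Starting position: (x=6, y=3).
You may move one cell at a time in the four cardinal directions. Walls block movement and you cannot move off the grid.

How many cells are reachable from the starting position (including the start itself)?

BFS flood-fill from (x=6, y=3):
  Distance 0: (x=6, y=3)
  Distance 1: (x=6, y=2), (x=5, y=3), (x=6, y=4)
  Distance 2: (x=6, y=1), (x=5, y=2), (x=7, y=2), (x=4, y=3), (x=5, y=4)
  Distance 3: (x=6, y=0), (x=5, y=1), (x=7, y=1), (x=4, y=2), (x=3, y=3), (x=4, y=4), (x=5, y=5)
  Distance 4: (x=5, y=0), (x=7, y=0), (x=3, y=2), (x=2, y=3), (x=3, y=4)
  Distance 5: (x=3, y=1), (x=2, y=2), (x=1, y=3)
  Distance 6: (x=0, y=3), (x=1, y=4)
  Distance 7: (x=0, y=2), (x=0, y=4), (x=1, y=5)
  Distance 8: (x=2, y=5), (x=1, y=6)
  Distance 9: (x=2, y=6), (x=1, y=7)
  Distance 10: (x=3, y=6), (x=0, y=7), (x=2, y=7), (x=1, y=8)
  Distance 11: (x=3, y=7), (x=0, y=8)
  Distance 12: (x=4, y=7)
  Distance 13: (x=4, y=8)
  Distance 14: (x=5, y=8), (x=4, y=9)
  Distance 15: (x=6, y=8), (x=3, y=9), (x=5, y=9)
  Distance 16: (x=6, y=7), (x=7, y=8), (x=2, y=9), (x=6, y=9), (x=5, y=10)
  Distance 17: (x=6, y=6), (x=7, y=7), (x=7, y=9)
Total reachable: 54 (grid has 67 open cells total)

Answer: Reachable cells: 54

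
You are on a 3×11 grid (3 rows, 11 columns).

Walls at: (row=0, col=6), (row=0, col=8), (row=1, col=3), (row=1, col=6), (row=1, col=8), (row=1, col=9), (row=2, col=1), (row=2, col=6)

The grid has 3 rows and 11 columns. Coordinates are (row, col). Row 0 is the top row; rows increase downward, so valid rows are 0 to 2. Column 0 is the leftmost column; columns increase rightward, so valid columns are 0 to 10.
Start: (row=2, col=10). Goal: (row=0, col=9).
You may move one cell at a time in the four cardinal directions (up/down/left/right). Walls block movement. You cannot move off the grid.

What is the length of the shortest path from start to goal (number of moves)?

Answer: Shortest path length: 3

Derivation:
BFS from (row=2, col=10) until reaching (row=0, col=9):
  Distance 0: (row=2, col=10)
  Distance 1: (row=1, col=10), (row=2, col=9)
  Distance 2: (row=0, col=10), (row=2, col=8)
  Distance 3: (row=0, col=9), (row=2, col=7)  <- goal reached here
One shortest path (3 moves): (row=2, col=10) -> (row=1, col=10) -> (row=0, col=10) -> (row=0, col=9)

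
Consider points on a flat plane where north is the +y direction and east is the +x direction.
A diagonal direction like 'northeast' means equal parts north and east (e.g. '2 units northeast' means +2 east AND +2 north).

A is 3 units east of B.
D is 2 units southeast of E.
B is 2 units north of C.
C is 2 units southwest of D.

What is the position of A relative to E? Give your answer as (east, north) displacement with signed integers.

Answer: A is at (east=3, north=-2) relative to E.

Derivation:
Place E at the origin (east=0, north=0).
  D is 2 units southeast of E: delta (east=+2, north=-2); D at (east=2, north=-2).
  C is 2 units southwest of D: delta (east=-2, north=-2); C at (east=0, north=-4).
  B is 2 units north of C: delta (east=+0, north=+2); B at (east=0, north=-2).
  A is 3 units east of B: delta (east=+3, north=+0); A at (east=3, north=-2).
Therefore A relative to E: (east=3, north=-2).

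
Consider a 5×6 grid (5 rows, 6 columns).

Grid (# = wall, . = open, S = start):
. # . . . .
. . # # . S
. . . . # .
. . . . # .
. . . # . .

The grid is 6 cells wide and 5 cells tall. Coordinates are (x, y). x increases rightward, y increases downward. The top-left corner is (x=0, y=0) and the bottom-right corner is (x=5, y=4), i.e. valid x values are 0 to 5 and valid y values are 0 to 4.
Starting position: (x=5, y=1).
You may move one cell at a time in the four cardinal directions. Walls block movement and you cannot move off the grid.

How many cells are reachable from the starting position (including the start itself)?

Answer: Reachable cells: 10

Derivation:
BFS flood-fill from (x=5, y=1):
  Distance 0: (x=5, y=1)
  Distance 1: (x=5, y=0), (x=4, y=1), (x=5, y=2)
  Distance 2: (x=4, y=0), (x=5, y=3)
  Distance 3: (x=3, y=0), (x=5, y=4)
  Distance 4: (x=2, y=0), (x=4, y=4)
Total reachable: 10 (grid has 24 open cells total)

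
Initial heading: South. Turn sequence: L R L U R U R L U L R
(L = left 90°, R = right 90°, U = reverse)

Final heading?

Start: South
  L (left (90° counter-clockwise)) -> East
  R (right (90° clockwise)) -> South
  L (left (90° counter-clockwise)) -> East
  U (U-turn (180°)) -> West
  R (right (90° clockwise)) -> North
  U (U-turn (180°)) -> South
  R (right (90° clockwise)) -> West
  L (left (90° counter-clockwise)) -> South
  U (U-turn (180°)) -> North
  L (left (90° counter-clockwise)) -> West
  R (right (90° clockwise)) -> North
Final: North

Answer: Final heading: North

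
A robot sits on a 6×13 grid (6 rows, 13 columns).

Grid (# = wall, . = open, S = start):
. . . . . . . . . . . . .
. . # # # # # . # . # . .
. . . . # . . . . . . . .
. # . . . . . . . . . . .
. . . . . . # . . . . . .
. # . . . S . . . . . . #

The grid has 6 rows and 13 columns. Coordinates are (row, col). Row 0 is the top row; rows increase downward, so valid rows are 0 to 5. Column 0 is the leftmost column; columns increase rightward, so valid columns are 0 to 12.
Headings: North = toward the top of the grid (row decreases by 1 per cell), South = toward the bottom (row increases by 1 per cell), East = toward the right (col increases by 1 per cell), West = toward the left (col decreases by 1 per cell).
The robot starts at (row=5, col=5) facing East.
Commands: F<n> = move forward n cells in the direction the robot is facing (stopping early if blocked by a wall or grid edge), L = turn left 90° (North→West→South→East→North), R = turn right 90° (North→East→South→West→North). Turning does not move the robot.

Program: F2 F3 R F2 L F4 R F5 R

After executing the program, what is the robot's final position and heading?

Start: (row=5, col=5), facing East
  F2: move forward 2, now at (row=5, col=7)
  F3: move forward 3, now at (row=5, col=10)
  R: turn right, now facing South
  F2: move forward 0/2 (blocked), now at (row=5, col=10)
  L: turn left, now facing East
  F4: move forward 1/4 (blocked), now at (row=5, col=11)
  R: turn right, now facing South
  F5: move forward 0/5 (blocked), now at (row=5, col=11)
  R: turn right, now facing West
Final: (row=5, col=11), facing West

Answer: Final position: (row=5, col=11), facing West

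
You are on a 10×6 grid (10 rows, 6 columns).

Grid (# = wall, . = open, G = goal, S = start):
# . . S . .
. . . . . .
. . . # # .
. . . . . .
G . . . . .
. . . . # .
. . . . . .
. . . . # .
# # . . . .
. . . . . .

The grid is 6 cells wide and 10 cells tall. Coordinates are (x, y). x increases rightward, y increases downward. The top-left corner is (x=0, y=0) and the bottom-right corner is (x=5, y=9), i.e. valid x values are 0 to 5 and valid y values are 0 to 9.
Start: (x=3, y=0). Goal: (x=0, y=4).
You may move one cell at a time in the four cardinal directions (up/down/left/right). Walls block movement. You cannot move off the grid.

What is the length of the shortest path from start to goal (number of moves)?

Answer: Shortest path length: 7

Derivation:
BFS from (x=3, y=0) until reaching (x=0, y=4):
  Distance 0: (x=3, y=0)
  Distance 1: (x=2, y=0), (x=4, y=0), (x=3, y=1)
  Distance 2: (x=1, y=0), (x=5, y=0), (x=2, y=1), (x=4, y=1)
  Distance 3: (x=1, y=1), (x=5, y=1), (x=2, y=2)
  Distance 4: (x=0, y=1), (x=1, y=2), (x=5, y=2), (x=2, y=3)
  Distance 5: (x=0, y=2), (x=1, y=3), (x=3, y=3), (x=5, y=3), (x=2, y=4)
  Distance 6: (x=0, y=3), (x=4, y=3), (x=1, y=4), (x=3, y=4), (x=5, y=4), (x=2, y=5)
  Distance 7: (x=0, y=4), (x=4, y=4), (x=1, y=5), (x=3, y=5), (x=5, y=5), (x=2, y=6)  <- goal reached here
One shortest path (7 moves): (x=3, y=0) -> (x=2, y=0) -> (x=1, y=0) -> (x=1, y=1) -> (x=0, y=1) -> (x=0, y=2) -> (x=0, y=3) -> (x=0, y=4)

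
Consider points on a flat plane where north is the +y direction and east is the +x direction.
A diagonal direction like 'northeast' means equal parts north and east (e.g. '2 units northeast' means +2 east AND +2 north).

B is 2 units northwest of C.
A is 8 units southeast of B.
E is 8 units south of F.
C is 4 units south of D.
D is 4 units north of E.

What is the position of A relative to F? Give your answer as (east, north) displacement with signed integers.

Place F at the origin (east=0, north=0).
  E is 8 units south of F: delta (east=+0, north=-8); E at (east=0, north=-8).
  D is 4 units north of E: delta (east=+0, north=+4); D at (east=0, north=-4).
  C is 4 units south of D: delta (east=+0, north=-4); C at (east=0, north=-8).
  B is 2 units northwest of C: delta (east=-2, north=+2); B at (east=-2, north=-6).
  A is 8 units southeast of B: delta (east=+8, north=-8); A at (east=6, north=-14).
Therefore A relative to F: (east=6, north=-14).

Answer: A is at (east=6, north=-14) relative to F.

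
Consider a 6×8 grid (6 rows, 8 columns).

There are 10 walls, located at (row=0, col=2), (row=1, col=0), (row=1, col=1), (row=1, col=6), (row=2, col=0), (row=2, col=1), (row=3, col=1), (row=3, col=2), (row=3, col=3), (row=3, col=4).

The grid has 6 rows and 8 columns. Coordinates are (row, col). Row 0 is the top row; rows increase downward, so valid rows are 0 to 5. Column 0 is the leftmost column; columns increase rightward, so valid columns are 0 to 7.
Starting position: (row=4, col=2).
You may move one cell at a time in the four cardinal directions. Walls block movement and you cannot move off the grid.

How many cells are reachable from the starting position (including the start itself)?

BFS flood-fill from (row=4, col=2):
  Distance 0: (row=4, col=2)
  Distance 1: (row=4, col=1), (row=4, col=3), (row=5, col=2)
  Distance 2: (row=4, col=0), (row=4, col=4), (row=5, col=1), (row=5, col=3)
  Distance 3: (row=3, col=0), (row=4, col=5), (row=5, col=0), (row=5, col=4)
  Distance 4: (row=3, col=5), (row=4, col=6), (row=5, col=5)
  Distance 5: (row=2, col=5), (row=3, col=6), (row=4, col=7), (row=5, col=6)
  Distance 6: (row=1, col=5), (row=2, col=4), (row=2, col=6), (row=3, col=7), (row=5, col=7)
  Distance 7: (row=0, col=5), (row=1, col=4), (row=2, col=3), (row=2, col=7)
  Distance 8: (row=0, col=4), (row=0, col=6), (row=1, col=3), (row=1, col=7), (row=2, col=2)
  Distance 9: (row=0, col=3), (row=0, col=7), (row=1, col=2)
Total reachable: 36 (grid has 38 open cells total)

Answer: Reachable cells: 36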